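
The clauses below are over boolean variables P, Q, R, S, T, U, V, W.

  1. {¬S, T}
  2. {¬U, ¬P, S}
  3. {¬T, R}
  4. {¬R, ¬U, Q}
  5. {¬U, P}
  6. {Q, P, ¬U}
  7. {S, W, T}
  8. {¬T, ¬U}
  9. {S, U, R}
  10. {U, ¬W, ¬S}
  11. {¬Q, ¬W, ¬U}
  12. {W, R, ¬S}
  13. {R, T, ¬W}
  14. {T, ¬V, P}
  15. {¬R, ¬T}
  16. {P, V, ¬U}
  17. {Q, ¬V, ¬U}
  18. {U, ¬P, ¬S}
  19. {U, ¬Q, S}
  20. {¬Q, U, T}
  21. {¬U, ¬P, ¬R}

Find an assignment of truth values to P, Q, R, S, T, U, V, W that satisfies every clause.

Try P = True.
Try Q = False.
The remaining clauses are satisfied by R = True, S = False, T = False, U = False, V = False, W = True.
Check each clause:
  1. {T, ¬S} — ¬S is true.
  2. {¬P, S, ¬U} — ¬U is true.
  3. {R, ¬T} — R is true.
  4. {Q, ¬R, ¬U} — ¬U is true.
  5. {¬U, P} — P is true.
  6. {P, ¬U, Q} — P is true.
  7. {T, S, W} — W is true.
  8. {¬U, ¬T} — ¬U is true.
  9. {U, R, S} — R is true.
  10. {U, ¬W, ¬S} — ¬S is true.
  11. {¬W, ¬U, ¬Q} — ¬U is true.
  12. {R, ¬S, W} — W is true.
  13. {T, ¬W, R} — R is true.
  14. {¬V, T, P} — P is true.
  15. {¬R, ¬T} — ¬T is true.
  16. {P, ¬U, V} — P is true.
  17. {Q, ¬V, ¬U} — ¬V is true.
  18. {¬S, ¬P, U} — ¬S is true.
  19. {¬Q, U, S} — ¬Q is true.
  20. {¬Q, T, U} — ¬Q is true.
  21. {¬R, ¬P, ¬U} — ¬U is true.

P = 1, Q = 0, R = 1, S = 0, T = 0, U = 0, V = 0, W = 1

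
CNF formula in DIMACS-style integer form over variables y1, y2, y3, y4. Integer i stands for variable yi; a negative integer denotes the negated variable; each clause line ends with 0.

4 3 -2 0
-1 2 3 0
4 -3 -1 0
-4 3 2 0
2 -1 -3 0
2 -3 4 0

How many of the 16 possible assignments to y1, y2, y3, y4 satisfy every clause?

7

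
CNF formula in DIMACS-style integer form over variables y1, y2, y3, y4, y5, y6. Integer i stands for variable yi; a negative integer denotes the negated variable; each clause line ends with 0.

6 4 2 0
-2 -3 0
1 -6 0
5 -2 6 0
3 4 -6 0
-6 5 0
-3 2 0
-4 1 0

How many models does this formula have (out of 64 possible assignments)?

7

Satisfying assignments:
  y1=F y2=T y3=F y4=F y5=T y6=F
  y1=T y2=F y3=F y4=T y5=F y6=F
  y1=T y2=F y3=F y4=T y5=T y6=F
  y1=T y2=F y3=F y4=T y5=T y6=T
  y1=T y2=T y3=F y4=F y5=T y6=F
  y1=T y2=T y3=F y4=T y5=T y6=F
  y1=T y2=T y3=F y4=T y5=T y6=T
Count: 7.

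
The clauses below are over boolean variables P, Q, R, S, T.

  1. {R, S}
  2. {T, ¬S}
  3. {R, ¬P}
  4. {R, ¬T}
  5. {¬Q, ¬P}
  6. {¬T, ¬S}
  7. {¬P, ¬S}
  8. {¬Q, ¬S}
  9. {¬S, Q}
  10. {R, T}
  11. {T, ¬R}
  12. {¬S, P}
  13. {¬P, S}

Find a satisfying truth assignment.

P=False, Q=False, R=True, S=False, T=True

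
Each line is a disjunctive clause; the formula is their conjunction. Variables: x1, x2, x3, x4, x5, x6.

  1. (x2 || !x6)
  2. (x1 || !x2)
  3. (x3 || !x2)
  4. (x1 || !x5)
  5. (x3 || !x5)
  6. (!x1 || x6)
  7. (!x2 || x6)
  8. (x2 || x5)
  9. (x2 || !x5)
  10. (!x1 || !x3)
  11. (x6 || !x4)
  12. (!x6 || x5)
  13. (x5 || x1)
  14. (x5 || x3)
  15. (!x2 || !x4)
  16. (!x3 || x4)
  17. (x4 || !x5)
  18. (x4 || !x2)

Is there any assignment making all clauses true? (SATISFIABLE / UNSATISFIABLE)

UNSATISFIABLE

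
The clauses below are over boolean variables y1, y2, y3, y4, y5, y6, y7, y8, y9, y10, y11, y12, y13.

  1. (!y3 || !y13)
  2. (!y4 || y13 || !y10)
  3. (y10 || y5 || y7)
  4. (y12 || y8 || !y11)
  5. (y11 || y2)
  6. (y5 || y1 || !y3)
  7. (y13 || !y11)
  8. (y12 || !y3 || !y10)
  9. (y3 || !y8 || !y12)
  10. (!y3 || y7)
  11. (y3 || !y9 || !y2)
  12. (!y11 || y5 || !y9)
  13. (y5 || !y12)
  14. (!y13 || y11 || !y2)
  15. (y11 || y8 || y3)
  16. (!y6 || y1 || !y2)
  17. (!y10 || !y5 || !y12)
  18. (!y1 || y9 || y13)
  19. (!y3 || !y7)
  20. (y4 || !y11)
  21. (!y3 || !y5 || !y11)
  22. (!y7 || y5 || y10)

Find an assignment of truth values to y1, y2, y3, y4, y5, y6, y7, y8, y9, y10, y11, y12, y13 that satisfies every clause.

y1 = 0, y2 = 0, y3 = 0, y4 = 1, y5 = 1, y6 = 0, y7 = 1, y8 = 0, y9 = 1, y10 = 0, y11 = 1, y12 = 1, y13 = 1

Pure literal: y6 appears only negated; assign y6 = False.
Branch on y1: take y1 = False.
Set y2 = False and propagate.
  then y11 is forced to True.
  then y13 is forced to True.
  then y3 is forced to False.
  then y4 is forced to True.
The remaining clauses are satisfied by y5 = True, y7 = True, y8 = False, y9 = True, y10 = False, y12 = True.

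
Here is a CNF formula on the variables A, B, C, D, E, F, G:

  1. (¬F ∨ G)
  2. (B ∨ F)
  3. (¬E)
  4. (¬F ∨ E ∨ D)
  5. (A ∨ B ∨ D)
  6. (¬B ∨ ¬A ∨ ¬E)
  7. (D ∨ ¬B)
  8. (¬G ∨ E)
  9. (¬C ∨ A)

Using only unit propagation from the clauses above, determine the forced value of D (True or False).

(¬E) stands alone — E = False.
In (¬G ∨ E), E is now false; ¬G must hold, so G = False.
From (G ∨ ¬F) and G = False: F = False.
(B ∨ F) with F = False leaves only B, so B = True.
(¬B ∨ D): since B = True, the clause reduces to (D). D = True.

True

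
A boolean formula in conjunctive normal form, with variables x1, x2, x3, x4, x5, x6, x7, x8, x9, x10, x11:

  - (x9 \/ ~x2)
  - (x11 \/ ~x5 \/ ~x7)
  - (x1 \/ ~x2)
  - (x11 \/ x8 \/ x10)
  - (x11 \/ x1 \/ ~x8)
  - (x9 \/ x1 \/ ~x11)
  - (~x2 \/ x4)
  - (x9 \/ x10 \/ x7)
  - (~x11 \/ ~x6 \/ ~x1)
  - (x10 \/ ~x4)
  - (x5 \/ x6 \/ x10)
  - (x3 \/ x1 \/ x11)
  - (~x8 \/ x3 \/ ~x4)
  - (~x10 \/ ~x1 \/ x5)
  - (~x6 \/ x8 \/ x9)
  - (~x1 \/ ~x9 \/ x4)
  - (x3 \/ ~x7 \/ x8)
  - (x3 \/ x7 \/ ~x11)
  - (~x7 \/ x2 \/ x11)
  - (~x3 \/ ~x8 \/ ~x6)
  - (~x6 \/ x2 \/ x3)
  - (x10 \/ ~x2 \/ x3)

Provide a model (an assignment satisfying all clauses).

Set x1 = True and propagate.
Branch on x2: take x2 = False.
Set x3 = True and propagate.
For the remaining variables, x4 = False, x5 = True, x6 = False, x7 = True, x8 = True, x9 = False, x10 = False, x11 = True works.
Every clause has at least one true literal under this assignment.

x1=T  x2=F  x3=T  x4=F  x5=T  x6=F  x7=T  x8=T  x9=F  x10=F  x11=T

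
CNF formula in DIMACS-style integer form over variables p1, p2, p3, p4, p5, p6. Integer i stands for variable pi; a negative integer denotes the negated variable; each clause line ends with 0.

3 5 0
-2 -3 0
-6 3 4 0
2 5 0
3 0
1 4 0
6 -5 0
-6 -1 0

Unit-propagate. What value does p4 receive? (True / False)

(p3) is a unit clause: p3 = True.
In (~p3 \/ ~p2), ~p3 is now false; ~p2 must hold, so p2 = False.
(p5 \/ p2): since p2 = False, the clause reduces to (p5). p5 = True.
(p6 \/ ~p5) with p5 = True leaves only p6, so p6 = True.
(~p6 \/ ~p1): since p6 = True, the clause reduces to (~p1). p1 = False.
(p1 \/ p4): since p1 = False, the clause reduces to (p4). p4 = True.

True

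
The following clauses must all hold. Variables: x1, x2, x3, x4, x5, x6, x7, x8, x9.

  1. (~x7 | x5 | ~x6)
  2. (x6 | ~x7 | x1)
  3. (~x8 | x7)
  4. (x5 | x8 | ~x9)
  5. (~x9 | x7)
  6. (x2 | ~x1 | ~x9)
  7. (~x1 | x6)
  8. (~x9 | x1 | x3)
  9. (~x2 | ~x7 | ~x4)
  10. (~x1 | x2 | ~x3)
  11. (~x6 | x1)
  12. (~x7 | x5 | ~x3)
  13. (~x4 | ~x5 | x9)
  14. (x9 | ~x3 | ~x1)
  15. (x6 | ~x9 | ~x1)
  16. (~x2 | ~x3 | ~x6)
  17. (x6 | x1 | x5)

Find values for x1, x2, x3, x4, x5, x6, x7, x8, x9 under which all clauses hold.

Pure literal: x4 appears only negated; assign x4 = False.
Branch on x1: take x1 = True.
  then x6 is forced to True.
The remaining clauses are satisfied by x2 = True, x3 = False, x5 = True, x7 = True, x8 = False, x9 = True.

x1=T, x2=T, x3=F, x4=F, x5=T, x6=T, x7=T, x8=F, x9=T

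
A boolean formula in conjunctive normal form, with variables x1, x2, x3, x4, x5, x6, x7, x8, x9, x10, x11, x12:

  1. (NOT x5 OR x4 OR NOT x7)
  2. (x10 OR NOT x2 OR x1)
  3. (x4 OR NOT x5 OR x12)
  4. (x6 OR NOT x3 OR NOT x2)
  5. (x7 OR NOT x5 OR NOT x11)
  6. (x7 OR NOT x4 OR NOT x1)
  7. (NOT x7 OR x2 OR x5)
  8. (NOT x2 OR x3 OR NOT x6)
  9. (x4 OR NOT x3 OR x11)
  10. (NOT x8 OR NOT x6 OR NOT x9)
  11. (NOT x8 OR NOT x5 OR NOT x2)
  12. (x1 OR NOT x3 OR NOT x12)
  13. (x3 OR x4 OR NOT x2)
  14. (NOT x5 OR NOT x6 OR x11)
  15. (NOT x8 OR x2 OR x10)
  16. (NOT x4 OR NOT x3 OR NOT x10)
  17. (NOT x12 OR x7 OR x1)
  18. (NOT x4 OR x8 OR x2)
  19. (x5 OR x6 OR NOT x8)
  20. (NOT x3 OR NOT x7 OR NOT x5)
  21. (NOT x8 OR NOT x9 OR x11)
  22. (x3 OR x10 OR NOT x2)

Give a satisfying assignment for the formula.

x1 = True, x2 = True, x3 = True, x4 = True, x5 = False, x6 = True, x7 = True, x8 = False, x9 = True, x10 = False, x11 = True, x12 = True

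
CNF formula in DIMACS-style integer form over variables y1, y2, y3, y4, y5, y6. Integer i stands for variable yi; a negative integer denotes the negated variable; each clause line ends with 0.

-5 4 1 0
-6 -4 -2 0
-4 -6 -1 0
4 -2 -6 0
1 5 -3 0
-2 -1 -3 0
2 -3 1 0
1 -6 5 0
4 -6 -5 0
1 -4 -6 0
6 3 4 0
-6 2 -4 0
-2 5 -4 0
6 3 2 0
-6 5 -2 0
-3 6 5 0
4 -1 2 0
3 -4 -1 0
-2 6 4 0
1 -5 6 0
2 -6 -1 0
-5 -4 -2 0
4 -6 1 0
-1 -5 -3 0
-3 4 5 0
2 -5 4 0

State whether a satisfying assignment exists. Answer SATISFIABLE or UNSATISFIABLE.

y4 = True:
  y1 = True:
    propagation gives y6=False, y3=True, y2=False, y5=True; an empty clause results — contradiction.
  y1 = False:
    propagation gives y6=False, y5=False, y3=False, y2=False; an empty clause results — contradiction.
y4 = False:
  y6 = True:
    propagation gives y2=False, y5=False, y1=True; an empty clause results — contradiction.
  y6 = False:
    propagation gives y3=True, y5=True, y1=True; an empty clause results — contradiction.
Every branch closes, so no satisfying assignment exists.

UNSATISFIABLE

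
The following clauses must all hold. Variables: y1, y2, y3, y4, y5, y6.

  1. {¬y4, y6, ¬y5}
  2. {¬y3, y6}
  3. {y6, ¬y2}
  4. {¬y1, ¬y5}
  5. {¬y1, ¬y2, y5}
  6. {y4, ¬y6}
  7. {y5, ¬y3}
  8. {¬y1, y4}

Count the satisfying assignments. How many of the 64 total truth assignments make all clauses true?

11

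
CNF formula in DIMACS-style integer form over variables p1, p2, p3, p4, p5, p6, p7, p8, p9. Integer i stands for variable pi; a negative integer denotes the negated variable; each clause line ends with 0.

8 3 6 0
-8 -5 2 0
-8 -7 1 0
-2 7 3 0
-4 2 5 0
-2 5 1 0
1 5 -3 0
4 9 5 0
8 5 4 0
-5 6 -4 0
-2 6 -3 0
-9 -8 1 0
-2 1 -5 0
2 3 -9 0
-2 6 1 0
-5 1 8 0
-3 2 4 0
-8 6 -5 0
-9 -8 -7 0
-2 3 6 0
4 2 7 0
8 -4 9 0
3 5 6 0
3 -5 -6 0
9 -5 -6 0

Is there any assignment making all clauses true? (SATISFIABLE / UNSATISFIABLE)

SATISFIABLE

Pure literal: p1 appears only positively; assign p1 = True.
Try p2 = True.
Branch on p3: take p3 = False.
  then p7 is forced to True.
  then p6 is forced to True.
  then p5 is forced to False.
Try p4 = True.
For the remaining variables, p8 = False, p9 = True works.
So p1 = True, p2 = True, p3 = False, p4 = True, p5 = False, p6 = True, p7 = True, p8 = False, p9 = True is a satisfying assignment.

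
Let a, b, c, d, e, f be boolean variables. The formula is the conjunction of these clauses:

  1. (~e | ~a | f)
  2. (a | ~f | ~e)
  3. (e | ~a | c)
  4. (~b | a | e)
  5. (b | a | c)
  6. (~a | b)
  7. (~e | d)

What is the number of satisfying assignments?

13

Case analysis on a and e:
  a=T, e=T: remaining (b,c,d,f) ∈ {(T,F,T,T); (T,T,T,T)} — 2.
  a=T, e=F: remaining (b,c,d,f) ∈ {(T,T,F,F); (T,T,F,T); (T,T,T,F); (T,T,T,T)} — 4.
  a=F, e=T: remaining (b,c,d,f) ∈ {(F,T,T,F); (T,F,T,F); (T,T,T,F)} — 3.
  a=F, e=F: remaining (b,c,d,f) ∈ {(F,T,F,F); (F,T,F,T); (F,T,T,F); (F,T,T,T)} — 4.
Total: 2 + 4 + 3 + 4 = 13.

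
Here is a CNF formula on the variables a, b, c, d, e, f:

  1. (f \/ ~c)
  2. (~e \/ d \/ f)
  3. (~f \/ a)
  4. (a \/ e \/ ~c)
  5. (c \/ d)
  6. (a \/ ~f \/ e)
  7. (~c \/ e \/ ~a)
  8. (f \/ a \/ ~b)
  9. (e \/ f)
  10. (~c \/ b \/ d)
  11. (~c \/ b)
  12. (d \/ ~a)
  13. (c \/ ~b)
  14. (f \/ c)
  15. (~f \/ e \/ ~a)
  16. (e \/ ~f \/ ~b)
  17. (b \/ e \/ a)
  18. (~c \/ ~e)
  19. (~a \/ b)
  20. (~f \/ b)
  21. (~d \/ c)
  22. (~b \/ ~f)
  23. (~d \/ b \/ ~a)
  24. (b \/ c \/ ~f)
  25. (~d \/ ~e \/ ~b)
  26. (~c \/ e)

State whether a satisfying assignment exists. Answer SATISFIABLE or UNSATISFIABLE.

UNSATISFIABLE

b = True:
  propagation gives c=True, f=True; an empty clause results — contradiction.
b = False:
  propagation gives c=False, d=True; an empty clause results — contradiction.
Every branch closes, so no satisfying assignment exists.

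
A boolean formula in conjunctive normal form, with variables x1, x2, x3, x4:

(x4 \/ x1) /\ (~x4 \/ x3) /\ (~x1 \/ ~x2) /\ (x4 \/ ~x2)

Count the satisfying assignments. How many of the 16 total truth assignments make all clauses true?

The models are:
  x1=F x2=F x3=T x4=T
  x1=F x2=T x3=T x4=T
  x1=T x2=F x3=F x4=F
  x1=T x2=F x3=T x4=F
  x1=T x2=F x3=T x4=T
That's 5 in total.

5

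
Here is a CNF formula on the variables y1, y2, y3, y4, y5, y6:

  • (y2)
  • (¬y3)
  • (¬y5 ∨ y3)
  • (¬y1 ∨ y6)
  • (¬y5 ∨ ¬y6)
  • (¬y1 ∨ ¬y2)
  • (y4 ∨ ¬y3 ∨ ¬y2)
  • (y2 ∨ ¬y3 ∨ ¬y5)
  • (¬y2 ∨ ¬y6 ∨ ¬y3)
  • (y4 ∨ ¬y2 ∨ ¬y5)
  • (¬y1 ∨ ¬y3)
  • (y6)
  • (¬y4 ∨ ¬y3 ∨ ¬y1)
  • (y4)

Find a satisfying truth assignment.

y1 = F, y2 = T, y3 = F, y4 = T, y5 = F, y6 = T

Check each clause:
  1. (y2) — y2 is true.
  2. (¬y3) — ¬y3 is true.
  3. (¬y5 ∨ y3) — ¬y5 is true.
  4. (¬y1 ∨ y6) — y6 is true.
  5. (¬y5 ∨ ¬y6) — ¬y5 is true.
  6. (¬y2 ∨ ¬y1) — ¬y1 is true.
  7. (¬y3 ∨ y4 ∨ ¬y2) — y4 is true.
  8. (y2 ∨ ¬y5 ∨ ¬y3) — y2 is true.
  9. (¬y2 ∨ ¬y3 ∨ ¬y6) — ¬y3 is true.
  10. (¬y5 ∨ ¬y2 ∨ y4) — ¬y5 is true.
  11. (¬y1 ∨ ¬y3) — ¬y3 is true.
  12. (y6) — y6 is true.
  13. (¬y3 ∨ ¬y4 ∨ ¬y1) — ¬y3 is true.
  14. (y4) — y4 is true.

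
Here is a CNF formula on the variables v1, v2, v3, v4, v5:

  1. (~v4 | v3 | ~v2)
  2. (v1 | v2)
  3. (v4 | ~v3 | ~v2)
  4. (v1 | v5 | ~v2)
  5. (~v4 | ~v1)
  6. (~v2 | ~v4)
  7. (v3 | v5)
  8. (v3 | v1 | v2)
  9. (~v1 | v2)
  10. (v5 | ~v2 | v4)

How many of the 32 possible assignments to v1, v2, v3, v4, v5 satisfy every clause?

The models are:
  v1=0 v2=1 v3=0 v4=0 v5=1
  v1=1 v2=1 v3=0 v4=0 v5=1
That's 2 in total.

2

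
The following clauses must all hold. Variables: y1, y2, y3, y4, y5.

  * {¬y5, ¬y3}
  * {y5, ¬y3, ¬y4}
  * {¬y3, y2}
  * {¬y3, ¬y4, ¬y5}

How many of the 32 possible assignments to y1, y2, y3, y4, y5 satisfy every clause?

18

Case analysis on y3 and y5:
  y3=1, y5=1: a clause becomes empty — 0.
  y3=1, y5=0: remaining (y1,y2,y4) ∈ {(0,1,0); (1,1,0)} — 2.
  y3=0, y5=1: y1, y2, y4 free → 2^3 = 8.
  y3=0, y5=0: y1, y2, y4 free → 2^3 = 8.
Total: 0 + 2 + 8 + 8 = 18.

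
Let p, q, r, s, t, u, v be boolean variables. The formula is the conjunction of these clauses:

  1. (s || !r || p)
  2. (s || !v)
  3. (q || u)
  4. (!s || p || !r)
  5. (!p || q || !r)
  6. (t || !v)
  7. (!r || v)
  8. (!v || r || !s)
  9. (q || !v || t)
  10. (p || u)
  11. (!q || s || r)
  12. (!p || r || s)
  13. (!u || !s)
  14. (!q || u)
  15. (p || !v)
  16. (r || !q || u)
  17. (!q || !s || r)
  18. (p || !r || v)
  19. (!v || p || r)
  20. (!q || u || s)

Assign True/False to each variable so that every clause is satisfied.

p=F, q=F, r=F, s=F, t=T, u=T, v=F

Pure literal: t appears only positively; assign t = True.
Set p = False and propagate.
  then u is forced to True.
  then s is forced to False.
  then r is forced to False.
  then v is forced to False.
  then q is forced to False.
Every clause has at least one true literal under this assignment.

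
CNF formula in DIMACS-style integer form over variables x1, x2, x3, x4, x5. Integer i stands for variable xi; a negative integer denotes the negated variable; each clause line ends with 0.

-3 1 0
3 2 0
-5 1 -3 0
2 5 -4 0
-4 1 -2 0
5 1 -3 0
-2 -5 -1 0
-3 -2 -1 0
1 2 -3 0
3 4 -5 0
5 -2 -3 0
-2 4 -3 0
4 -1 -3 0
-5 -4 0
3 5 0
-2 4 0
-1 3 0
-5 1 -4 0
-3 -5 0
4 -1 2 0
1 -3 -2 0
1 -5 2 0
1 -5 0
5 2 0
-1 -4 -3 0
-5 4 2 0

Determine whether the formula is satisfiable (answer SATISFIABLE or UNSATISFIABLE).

UNSATISFIABLE

x1 = True:
  propagation gives x3=True, x2=False, x4=True; an empty clause results — contradiction.
x1 = False:
  propagation gives x3=False, x2=True, x4=False; an empty clause results — contradiction.
Every branch closes, so no satisfying assignment exists.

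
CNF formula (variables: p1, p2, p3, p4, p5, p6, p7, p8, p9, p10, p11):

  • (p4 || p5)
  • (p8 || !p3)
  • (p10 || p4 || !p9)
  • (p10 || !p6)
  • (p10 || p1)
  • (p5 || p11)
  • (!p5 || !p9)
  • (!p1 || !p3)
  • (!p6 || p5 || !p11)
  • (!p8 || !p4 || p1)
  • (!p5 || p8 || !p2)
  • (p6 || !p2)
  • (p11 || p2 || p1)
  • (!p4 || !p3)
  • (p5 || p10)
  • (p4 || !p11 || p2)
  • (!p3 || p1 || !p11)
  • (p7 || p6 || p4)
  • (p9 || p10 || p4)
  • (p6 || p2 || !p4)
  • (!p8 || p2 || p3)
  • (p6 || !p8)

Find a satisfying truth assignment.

Pure literal: p10 appears only positively; assign p10 = True.
Branch on p1: take p1 = False.
Set p2 = False and propagate.
  then p11 is forced to True.
  then p4 is forced to True.
  then p8 is forced to False.
  then p3 is forced to False.
  then p6 is forced to True.
  then p5 is forced to True.
  then p9 is forced to False.
p7 is now unconstrained; take p7 = False.
Every clause has at least one true literal under this assignment.
Check each clause:
  1. (p5 || p4) — p4 is true.
  2. (!p3 || p8) — !p3 is true.
  3. (p10 || p4 || !p9) — p10 is true.
  4. (!p6 || p10) — p10 is true.
  5. (p1 || p10) — p10 is true.
  6. (p5 || p11) — p11 is true.
  7. (!p5 || !p9) — !p9 is true.
  8. (!p3 || !p1) — !p3 is true.
  9. (!p6 || !p11 || p5) — p5 is true.
  10. (p1 || !p4 || !p8) — !p8 is true.
  11. (p8 || !p5 || !p2) — !p2 is true.
  12. (!p2 || p6) — !p2 is true.
  13. (p1 || p11 || p2) — p11 is true.
  14. (!p3 || !p4) — !p3 is true.
  15. (p5 || p10) — p10 is true.
  16. (!p11 || p2 || p4) — p4 is true.
  17. (p1 || !p3 || !p11) — !p3 is true.
  18. (p6 || p7 || p4) — p4 is true.
  19. (p9 || p4 || p10) — p10 is true.
  20. (p2 || !p4 || p6) — p6 is true.
  21. (p3 || p2 || !p8) — !p8 is true.
  22. (p6 || !p8) — !p8 is true.

p1=False, p2=False, p3=False, p4=True, p5=True, p6=True, p7=False, p8=False, p9=False, p10=True, p11=True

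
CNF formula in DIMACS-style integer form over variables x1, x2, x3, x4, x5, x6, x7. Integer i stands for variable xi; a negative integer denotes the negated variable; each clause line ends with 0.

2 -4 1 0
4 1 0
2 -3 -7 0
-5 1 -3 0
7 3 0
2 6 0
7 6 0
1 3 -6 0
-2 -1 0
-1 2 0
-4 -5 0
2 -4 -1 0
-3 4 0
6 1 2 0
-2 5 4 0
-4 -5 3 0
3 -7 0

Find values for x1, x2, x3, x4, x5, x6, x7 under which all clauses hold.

x1=False  x2=True  x3=True  x4=True  x5=False  x6=False  x7=True

Check each clause:
  1. {¬x4, x1, x2} — x2 is true.
  2. {x1, x4} — x4 is true.
  3. {¬x7, ¬x3, x2} — x2 is true.
  4. {¬x3, x1, ¬x5} — ¬x5 is true.
  5. {x7, x3} — x3 is true.
  6. {x2, x6} — x2 is true.
  7. {x6, x7} — x7 is true.
  8. {¬x6, x1, x3} — ¬x6 is true.
  9. {¬x2, ¬x1} — ¬x1 is true.
  10. {x2, ¬x1} — x2 is true.
  11. {¬x5, ¬x4} — ¬x5 is true.
  12. {x2, ¬x1, ¬x4} — x2 is true.
  13. {x4, ¬x3} — x4 is true.
  14. {x2, x1, x6} — x2 is true.
  15. {¬x2, x5, x4} — x4 is true.
  16. {¬x4, ¬x5, x3} — x3 is true.
  17. {¬x7, x3} — x3 is true.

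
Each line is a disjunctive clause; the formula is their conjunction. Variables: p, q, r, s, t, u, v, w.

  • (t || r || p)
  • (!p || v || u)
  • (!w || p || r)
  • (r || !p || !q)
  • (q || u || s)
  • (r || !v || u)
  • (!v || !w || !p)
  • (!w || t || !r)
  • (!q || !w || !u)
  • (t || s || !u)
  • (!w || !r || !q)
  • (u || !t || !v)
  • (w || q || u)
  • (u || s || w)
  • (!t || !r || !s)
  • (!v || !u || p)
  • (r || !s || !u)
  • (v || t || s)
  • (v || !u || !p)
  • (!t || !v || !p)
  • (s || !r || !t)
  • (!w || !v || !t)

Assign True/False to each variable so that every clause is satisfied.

p=True, q=True, r=True, s=True, t=False, u=True, v=True, w=False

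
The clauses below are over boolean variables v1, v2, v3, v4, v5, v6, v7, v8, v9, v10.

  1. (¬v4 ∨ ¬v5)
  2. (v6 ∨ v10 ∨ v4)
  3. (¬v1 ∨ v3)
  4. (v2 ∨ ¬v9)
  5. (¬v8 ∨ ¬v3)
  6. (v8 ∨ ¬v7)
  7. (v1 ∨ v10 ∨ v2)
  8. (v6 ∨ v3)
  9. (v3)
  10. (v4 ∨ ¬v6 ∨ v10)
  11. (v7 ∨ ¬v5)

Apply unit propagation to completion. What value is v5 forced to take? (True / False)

False

(v3) is a unit clause: v3 = True.
In (¬v3 ∨ ¬v8), ¬v3 is now false; ¬v8 must hold, so v8 = False.
From (v8 ∨ ¬v7) and v8 = False: v7 = False.
(v7 ∨ ¬v5): since v7 = False, the clause reduces to (¬v5). v5 = False.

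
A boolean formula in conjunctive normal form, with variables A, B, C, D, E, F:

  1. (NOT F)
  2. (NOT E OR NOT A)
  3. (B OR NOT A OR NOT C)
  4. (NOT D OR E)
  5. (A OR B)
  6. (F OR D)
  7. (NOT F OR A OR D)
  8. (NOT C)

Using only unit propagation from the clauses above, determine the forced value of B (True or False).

(NOT F) stands alone — F = False.
In (F OR D), F is now false; D must hold, so D = True.
(E OR NOT D): since D = True, the clause reduces to (E). E = True.
(NOT A OR NOT E) with E = True leaves only NOT A, so A = False.
(B OR A) with A = False leaves only B, so B = True.

True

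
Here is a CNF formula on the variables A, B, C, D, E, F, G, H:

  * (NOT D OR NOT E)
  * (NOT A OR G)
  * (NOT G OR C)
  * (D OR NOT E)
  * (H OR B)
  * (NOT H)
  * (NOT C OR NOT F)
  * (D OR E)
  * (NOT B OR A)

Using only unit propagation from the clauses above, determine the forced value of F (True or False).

Unit clause (NOT H) sets H = False.
From (B OR H) and H = False: B = True.
In (A OR NOT B), NOT B is now false; A must hold, so A = True.
In (G OR NOT A), NOT A is now false; G must hold, so G = True.
(NOT G OR C): since G = True, the clause reduces to (C). C = True.
In (NOT C OR NOT F), NOT C is now false; NOT F must hold, so F = False.

False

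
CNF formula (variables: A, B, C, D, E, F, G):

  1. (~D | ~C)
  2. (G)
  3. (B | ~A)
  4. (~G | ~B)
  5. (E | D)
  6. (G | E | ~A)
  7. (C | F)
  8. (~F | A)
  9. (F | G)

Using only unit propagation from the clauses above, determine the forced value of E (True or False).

True

Unit clause (G) sets G = True.
From (~B | ~G) and G = True: B = False.
(B | ~A) with B = False leaves only ~A, so A = False.
(A | ~F): since A = False, the clause reduces to (~F). F = False.
From (C | F) and F = False: C = True.
From (~D | ~C) and C = True: D = False.
(E | D): since D = False, the clause reduces to (E). E = True.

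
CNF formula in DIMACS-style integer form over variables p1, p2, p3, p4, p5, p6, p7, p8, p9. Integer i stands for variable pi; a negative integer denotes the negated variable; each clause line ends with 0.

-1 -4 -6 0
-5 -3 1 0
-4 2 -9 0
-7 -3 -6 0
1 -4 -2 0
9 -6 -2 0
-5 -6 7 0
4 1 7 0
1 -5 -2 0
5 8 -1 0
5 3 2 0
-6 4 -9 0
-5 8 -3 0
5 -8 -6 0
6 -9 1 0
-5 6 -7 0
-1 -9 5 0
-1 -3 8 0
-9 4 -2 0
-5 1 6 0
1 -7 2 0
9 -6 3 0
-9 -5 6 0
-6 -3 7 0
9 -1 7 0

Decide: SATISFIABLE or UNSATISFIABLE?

SATISFIABLE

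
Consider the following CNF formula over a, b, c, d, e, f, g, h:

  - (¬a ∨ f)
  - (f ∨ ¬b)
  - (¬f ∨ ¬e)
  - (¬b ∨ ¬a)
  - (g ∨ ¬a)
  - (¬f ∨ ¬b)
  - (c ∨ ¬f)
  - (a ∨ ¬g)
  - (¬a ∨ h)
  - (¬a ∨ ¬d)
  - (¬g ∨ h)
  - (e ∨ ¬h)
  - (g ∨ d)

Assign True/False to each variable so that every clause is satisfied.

b occurs only negated in the remaining clauses — set b = False.
c occurs only positively in the remaining clauses — set c = True.
Branch on a: take a = False.
  then g is forced to False.
  then d is forced to True.
The remaining clauses are satisfied by e = False, f = False, h = False.
Every clause has at least one true literal under this assignment.

a=False, b=False, c=True, d=True, e=False, f=False, g=False, h=False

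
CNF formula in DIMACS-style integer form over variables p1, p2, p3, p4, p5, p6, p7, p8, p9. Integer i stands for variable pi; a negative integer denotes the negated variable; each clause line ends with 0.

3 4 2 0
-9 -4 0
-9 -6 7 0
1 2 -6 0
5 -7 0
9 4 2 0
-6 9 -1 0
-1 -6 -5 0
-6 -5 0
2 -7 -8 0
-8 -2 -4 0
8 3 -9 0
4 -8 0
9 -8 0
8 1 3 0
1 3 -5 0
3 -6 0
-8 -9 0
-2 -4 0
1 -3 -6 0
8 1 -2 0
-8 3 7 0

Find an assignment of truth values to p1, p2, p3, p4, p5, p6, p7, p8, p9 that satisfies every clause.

p1=False  p2=False  p3=True  p4=True  p5=True  p6=False  p7=False  p8=False  p9=False

Pure literal: p6 appears only negated; assign p6 = False.
Branch on p1: take p1 = False.
Set p2 = False and propagate.
Try p3 = True.
The remaining clauses are satisfied by p4 = True, p5 = True, p7 = False, p8 = False, p9 = False.
Every clause has at least one true literal under this assignment.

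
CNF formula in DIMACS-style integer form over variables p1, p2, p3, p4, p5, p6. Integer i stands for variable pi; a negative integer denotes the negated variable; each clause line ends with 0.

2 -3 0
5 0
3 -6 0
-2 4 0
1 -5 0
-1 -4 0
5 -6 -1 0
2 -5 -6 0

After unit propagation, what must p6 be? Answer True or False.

False

(p5) stands alone — p5 = True.
(p1 \/ ~p5): since p5 = True, the clause reduces to (p1). p1 = True.
In (~p4 \/ ~p1), ~p1 is now false; ~p4 must hold, so p4 = False.
(p4 \/ ~p2): since p4 = False, the clause reduces to (~p2). p2 = False.
(~p3 \/ p2) with p2 = False leaves only ~p3, so p3 = False.
In (~p6 \/ p3), p3 is now false; ~p6 must hold, so p6 = False.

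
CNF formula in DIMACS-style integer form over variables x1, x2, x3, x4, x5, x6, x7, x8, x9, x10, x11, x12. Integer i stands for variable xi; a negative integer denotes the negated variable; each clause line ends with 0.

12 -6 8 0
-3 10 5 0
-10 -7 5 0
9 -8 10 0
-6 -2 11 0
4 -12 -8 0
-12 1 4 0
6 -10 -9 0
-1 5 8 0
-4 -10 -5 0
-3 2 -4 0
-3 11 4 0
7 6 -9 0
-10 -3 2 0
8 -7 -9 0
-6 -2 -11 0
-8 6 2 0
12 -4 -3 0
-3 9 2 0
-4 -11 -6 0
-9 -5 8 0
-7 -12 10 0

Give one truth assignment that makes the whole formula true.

x1=0, x2=0, x3=0, x4=0, x5=1, x6=1, x7=0, x8=1, x9=1, x10=1, x11=0, x12=0

Check each clause:
  1. (x8 | ~x6 | x12) — x8 is true.
  2. (x10 | ~x3 | x5) — x5 is true.
  3. (~x10 | x5 | ~x7) — ~x7 is true.
  4. (x10 | x9 | ~x8) — x9 is true.
  5. (x11 | ~x6 | ~x2) — ~x2 is true.
  6. (~x8 | ~x12 | x4) — ~x12 is true.
  7. (x1 | ~x12 | x4) — ~x12 is true.
  8. (~x10 | ~x9 | x6) — x6 is true.
  9. (x5 | x8 | ~x1) — x8 is true.
  10. (~x5 | ~x10 | ~x4) — ~x4 is true.
  11. (x2 | ~x3 | ~x4) — ~x4 is true.
  12. (x11 | ~x3 | x4) — ~x3 is true.
  13. (x7 | x6 | ~x9) — x6 is true.
  14. (x2 | ~x3 | ~x10) — ~x3 is true.
  15. (~x9 | ~x7 | x8) — x8 is true.
  16. (~x6 | ~x2 | ~x11) — ~x11 is true.
  17. (x2 | x6 | ~x8) — x6 is true.
  18. (~x3 | x12 | ~x4) — ~x4 is true.
  19. (x9 | x2 | ~x3) — x9 is true.
  20. (~x4 | ~x11 | ~x6) — ~x4 is true.
  21. (x8 | ~x9 | ~x5) — x8 is true.
  22. (x10 | ~x7 | ~x12) — ~x7 is true.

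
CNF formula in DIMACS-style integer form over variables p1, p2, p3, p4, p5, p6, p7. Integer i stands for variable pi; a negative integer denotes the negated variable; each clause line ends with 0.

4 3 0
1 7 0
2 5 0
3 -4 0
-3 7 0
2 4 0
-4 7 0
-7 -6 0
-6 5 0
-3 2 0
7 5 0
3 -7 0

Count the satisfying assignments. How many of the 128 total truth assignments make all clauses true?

8

Split on p7, then p3.
  p7=T, p3=T: forces p2=T; p6=F; p1, p4, p5 free → 2^3 = 8.
  p7=T, p3=F: a clause becomes empty — 0.
  p7=F, p3=T: a clause becomes empty — 0.
  p7=F, p3=F: a clause becomes empty — 0.
Total: 8 + 0 + 0 + 0 = 8.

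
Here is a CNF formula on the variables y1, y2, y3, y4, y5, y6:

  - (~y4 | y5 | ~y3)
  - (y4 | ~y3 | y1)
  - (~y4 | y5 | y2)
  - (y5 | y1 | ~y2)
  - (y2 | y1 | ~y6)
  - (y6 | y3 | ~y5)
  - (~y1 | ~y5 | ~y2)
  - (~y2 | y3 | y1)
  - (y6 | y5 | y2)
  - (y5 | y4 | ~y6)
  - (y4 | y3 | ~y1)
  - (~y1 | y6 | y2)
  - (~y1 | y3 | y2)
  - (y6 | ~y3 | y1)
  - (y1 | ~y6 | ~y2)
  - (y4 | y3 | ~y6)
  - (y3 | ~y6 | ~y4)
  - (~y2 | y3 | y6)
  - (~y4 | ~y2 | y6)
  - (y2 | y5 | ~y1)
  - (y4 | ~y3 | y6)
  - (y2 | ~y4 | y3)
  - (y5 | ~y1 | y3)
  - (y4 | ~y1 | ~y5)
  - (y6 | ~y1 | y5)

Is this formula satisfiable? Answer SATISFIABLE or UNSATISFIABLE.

SATISFIABLE

Set y1 = True and propagate.
The remaining clauses are satisfied by y2 = False, y3 = True, y4 = True, y5 = True, y6 = True.
So y1=T  y2=F  y3=T  y4=T  y5=T  y6=T is a satisfying assignment.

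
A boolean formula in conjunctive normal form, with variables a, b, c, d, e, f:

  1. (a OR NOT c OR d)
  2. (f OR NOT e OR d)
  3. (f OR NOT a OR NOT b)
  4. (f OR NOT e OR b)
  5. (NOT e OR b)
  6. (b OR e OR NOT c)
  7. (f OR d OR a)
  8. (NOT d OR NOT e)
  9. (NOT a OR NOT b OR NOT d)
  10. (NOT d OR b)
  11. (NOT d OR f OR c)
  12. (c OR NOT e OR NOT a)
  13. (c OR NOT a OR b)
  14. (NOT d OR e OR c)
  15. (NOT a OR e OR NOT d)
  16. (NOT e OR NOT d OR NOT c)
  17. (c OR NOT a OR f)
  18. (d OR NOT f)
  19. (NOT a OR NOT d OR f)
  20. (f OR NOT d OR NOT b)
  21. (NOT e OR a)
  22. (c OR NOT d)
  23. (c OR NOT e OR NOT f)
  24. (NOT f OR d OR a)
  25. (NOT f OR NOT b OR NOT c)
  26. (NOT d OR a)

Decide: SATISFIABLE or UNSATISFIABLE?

UNSATISFIABLE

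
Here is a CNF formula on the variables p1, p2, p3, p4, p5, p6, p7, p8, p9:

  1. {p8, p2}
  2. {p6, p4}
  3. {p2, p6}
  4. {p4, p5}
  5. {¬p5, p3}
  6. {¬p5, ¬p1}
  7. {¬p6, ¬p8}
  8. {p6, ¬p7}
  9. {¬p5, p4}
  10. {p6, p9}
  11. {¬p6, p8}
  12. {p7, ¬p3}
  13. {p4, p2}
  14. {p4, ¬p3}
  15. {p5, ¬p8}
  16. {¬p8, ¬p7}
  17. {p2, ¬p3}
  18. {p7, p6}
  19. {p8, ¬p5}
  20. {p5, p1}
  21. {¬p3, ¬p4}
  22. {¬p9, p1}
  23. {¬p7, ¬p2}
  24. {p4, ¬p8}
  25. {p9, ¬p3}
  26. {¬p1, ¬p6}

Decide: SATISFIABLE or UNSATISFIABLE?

UNSATISFIABLE

p6 = True:
  propagation gives p8=False; an empty clause results — contradiction.
p6 = False:
  propagation gives p4=True, p2=True, p7=False; an empty clause results — contradiction.
Every branch closes, so no satisfying assignment exists.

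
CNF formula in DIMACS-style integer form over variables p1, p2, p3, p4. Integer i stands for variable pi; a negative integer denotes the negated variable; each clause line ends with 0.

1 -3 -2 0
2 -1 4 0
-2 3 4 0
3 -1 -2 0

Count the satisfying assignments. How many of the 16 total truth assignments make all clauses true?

Case analysis on p2 and p1:
  p2=1, p1=1: remaining (p3,p4) ∈ {(1,0); (1,1)} — 2.
  p2=1, p1=0: remaining (p3,p4) ∈ {(0,1)} — 1.
  p2=0, p1=1: remaining (p3,p4) ∈ {(0,1); (1,1)} — 2.
  p2=0, p1=0: remaining (p3,p4) ∈ {(0,0); (0,1); (1,0); (1,1)} — 4.
Total: 2 + 1 + 2 + 4 = 9.

9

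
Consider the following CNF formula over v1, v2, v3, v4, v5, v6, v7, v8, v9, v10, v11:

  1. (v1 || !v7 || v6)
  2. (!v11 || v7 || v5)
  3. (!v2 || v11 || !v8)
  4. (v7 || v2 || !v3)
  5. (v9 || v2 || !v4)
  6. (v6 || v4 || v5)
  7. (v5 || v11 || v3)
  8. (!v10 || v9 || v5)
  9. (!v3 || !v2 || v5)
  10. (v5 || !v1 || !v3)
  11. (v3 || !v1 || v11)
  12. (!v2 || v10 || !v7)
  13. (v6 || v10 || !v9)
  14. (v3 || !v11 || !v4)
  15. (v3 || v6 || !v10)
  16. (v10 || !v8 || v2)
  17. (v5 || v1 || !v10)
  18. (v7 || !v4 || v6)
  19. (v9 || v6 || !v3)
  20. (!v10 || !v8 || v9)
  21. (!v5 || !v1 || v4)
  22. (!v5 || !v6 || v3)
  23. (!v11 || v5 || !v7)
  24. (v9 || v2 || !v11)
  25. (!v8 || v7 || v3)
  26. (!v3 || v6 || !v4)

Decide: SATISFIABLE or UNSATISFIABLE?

SATISFIABLE

v8 occurs only negated in the remaining clauses — set v8 = False.
Set v1 = False and propagate.
For the remaining variables, v2 = True, v3 = True, v4 = False, v5 = True, v6 = True, v7 = False, v9 = False, v10 = True, v11 = True works.
Every clause has at least one true literal under this assignment.
So v1=False  v2=True  v3=True  v4=False  v5=True  v6=True  v7=False  v8=False  v9=False  v10=True  v11=True is a satisfying assignment.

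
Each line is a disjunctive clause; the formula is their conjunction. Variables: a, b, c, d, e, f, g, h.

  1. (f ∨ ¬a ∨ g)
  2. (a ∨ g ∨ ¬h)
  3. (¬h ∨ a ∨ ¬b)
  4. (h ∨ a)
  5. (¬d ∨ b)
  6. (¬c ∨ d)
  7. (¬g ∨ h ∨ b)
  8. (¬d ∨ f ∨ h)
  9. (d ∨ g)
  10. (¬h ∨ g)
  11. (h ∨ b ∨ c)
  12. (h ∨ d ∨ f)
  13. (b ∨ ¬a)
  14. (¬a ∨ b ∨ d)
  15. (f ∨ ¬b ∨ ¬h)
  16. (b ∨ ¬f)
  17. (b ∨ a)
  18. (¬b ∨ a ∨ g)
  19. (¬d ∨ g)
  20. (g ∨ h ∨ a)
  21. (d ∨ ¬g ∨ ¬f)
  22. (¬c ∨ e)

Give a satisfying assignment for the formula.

Pure literal: e appears only positively; assign e = True.
Branch on a: take a = True.
  then b is forced to True.
For the remaining variables, c = True, d = True, f = True, g = True, h = True works.

a = T  b = T  c = T  d = T  e = T  f = T  g = T  h = T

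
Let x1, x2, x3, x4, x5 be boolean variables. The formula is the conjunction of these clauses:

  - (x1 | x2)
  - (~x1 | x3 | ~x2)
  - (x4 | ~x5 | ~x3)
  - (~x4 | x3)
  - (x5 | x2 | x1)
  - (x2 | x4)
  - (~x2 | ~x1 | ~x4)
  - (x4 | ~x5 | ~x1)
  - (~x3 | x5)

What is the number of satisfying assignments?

The models are:
  x1=F x2=T x3=F x4=F x5=F
  x1=F x2=T x3=F x4=F x5=T
  x1=F x2=T x3=T x4=T x5=T
  x1=T x2=F x3=T x4=T x5=T
Count: 4.

4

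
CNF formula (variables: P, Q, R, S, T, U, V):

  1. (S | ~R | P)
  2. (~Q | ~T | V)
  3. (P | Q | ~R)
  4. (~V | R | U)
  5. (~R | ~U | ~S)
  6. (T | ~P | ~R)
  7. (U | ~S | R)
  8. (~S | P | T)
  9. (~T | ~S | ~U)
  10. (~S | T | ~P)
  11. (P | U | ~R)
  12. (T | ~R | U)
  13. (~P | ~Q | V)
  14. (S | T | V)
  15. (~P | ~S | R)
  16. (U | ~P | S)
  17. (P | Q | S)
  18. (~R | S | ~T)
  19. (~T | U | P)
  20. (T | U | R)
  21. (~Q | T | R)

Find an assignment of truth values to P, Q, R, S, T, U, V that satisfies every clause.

Set P = True and propagate.
For the remaining variables, Q = True, R = True, S = True, T = True, U = False, V = True works.
Every clause has at least one true literal under this assignment.
Check each clause:
  1. (P | ~R | S) — P is true.
  2. (V | ~T | ~Q) — V is true.
  3. (~R | Q | P) — P is true.
  4. (U | ~V | R) — R is true.
  5. (~U | ~S | ~R) — ~U is true.
  6. (~P | ~R | T) — T is true.
  7. (~S | U | R) — R is true.
  8. (T | P | ~S) — P is true.
  9. (~S | ~U | ~T) — ~U is true.
  10. (~S | ~P | T) — T is true.
  11. (P | U | ~R) — P is true.
  12. (~R | T | U) — T is true.
  13. (~Q | ~P | V) — V is true.
  14. (T | V | S) — S is true.
  15. (~P | R | ~S) — R is true.
  16. (~P | U | S) — S is true.
  17. (S | Q | P) — P is true.
  18. (S | ~T | ~R) — S is true.
  19. (~T | P | U) — P is true.
  20. (U | R | T) — R is true.
  21. (T | ~Q | R) — R is true.

P=1  Q=1  R=1  S=1  T=1  U=0  V=1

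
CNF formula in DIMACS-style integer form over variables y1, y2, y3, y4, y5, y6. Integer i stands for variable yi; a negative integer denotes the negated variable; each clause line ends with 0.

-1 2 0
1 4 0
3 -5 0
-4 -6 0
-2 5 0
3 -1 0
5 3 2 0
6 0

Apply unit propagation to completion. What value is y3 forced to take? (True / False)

(y6) is a unit clause: y6 = True.
In (¬y6 ∨ ¬y4), ¬y6 is now false; ¬y4 must hold, so y4 = False.
In (y1 ∨ y4), y4 is now false; y1 must hold, so y1 = True.
In (¬y1 ∨ y2), ¬y1 is now false; y2 must hold, so y2 = True.
(¬y2 ∨ y5): since y2 = True, the clause reduces to (y5). y5 = True.
In (¬y5 ∨ y3), ¬y5 is now false; y3 must hold, so y3 = True.

True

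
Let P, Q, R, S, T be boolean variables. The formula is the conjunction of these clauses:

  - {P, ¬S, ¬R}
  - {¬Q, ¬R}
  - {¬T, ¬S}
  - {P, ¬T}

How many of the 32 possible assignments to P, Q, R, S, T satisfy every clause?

14

Case analysis on P and R:
  P=1, R=1: remaining (Q,S,T) ∈ {(0,0,0); (0,0,1); (0,1,0)} — 3.
  P=1, R=0: Q free; 3 ways for (S,T) × 2^1 = 6.
  P=0, R=1: remaining (Q,S,T) ∈ {(0,0,0)} — 1.
  P=0, R=0: remaining (Q,S,T) ∈ {(0,0,0); (0,1,0); (1,0,0); (1,1,0)} — 4.
Total: 3 + 6 + 1 + 4 = 14.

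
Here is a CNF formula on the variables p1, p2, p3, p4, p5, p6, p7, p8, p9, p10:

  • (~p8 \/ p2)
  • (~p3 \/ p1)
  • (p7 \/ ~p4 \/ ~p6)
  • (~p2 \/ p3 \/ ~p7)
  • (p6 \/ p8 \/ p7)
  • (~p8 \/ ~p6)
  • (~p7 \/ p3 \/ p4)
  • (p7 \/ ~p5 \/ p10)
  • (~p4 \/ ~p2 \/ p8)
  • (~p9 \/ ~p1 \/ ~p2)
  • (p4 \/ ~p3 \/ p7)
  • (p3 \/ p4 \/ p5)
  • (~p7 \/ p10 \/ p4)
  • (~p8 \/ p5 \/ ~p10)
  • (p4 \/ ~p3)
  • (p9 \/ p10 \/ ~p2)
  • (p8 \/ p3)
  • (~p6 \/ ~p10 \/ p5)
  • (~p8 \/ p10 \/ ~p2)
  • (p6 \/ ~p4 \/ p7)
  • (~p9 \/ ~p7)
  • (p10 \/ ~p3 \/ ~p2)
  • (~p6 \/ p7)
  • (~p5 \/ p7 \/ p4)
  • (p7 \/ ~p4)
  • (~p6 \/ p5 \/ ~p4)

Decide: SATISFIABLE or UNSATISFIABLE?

Branch on p1: take p1 = True.
For the remaining variables, p2 = False, p3 = True, p4 = True, p5 = True, p6 = False, p7 = True, p8 = False, p9 = False, p10 = False works.
So p1=True  p2=False  p3=True  p4=True  p5=True  p6=False  p7=True  p8=False  p9=False  p10=False is a satisfying assignment.

SATISFIABLE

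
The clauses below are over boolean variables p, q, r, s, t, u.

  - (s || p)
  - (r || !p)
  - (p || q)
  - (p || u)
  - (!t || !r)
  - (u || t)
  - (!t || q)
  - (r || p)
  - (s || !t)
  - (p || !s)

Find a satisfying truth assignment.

p = True, q = True, r = True, s = False, t = False, u = True

q occurs only positively in the remaining clauses — set q = True.
Pure literal: u appears only positively; assign u = True.
Set p = True and propagate.
  then r is forced to True.
  then t is forced to False.
s is now unconstrained; take s = False.
Every clause has at least one true literal under this assignment.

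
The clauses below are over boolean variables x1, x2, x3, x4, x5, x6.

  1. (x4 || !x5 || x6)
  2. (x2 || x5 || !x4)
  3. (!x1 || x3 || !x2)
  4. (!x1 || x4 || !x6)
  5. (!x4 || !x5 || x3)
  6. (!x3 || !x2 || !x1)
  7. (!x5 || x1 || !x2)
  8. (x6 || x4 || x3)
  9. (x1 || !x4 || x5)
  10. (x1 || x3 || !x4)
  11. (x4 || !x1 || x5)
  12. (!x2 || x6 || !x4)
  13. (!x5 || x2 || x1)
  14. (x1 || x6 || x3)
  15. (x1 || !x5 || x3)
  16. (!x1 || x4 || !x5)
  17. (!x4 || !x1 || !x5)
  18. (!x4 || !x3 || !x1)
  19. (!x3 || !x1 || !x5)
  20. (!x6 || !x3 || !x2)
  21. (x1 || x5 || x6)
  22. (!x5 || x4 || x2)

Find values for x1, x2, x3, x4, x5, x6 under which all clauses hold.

x1=F  x2=F  x3=F  x4=F  x5=F  x6=T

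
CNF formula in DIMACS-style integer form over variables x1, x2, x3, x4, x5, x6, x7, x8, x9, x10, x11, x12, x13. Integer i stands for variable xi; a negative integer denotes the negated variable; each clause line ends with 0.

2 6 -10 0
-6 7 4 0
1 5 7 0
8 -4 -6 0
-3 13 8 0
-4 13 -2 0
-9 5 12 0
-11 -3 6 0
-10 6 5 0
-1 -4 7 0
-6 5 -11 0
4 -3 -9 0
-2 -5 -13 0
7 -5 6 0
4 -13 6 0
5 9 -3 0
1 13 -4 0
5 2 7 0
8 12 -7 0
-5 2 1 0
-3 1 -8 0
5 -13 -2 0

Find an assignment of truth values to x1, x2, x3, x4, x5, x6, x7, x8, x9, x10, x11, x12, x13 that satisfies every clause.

x1=T, x2=F, x3=F, x4=T, x5=T, x6=F, x7=T, x8=T, x9=T, x10=F, x11=T, x12=T, x13=T

Check each clause:
  1. {x6, x2, ¬x10} — ¬x10 is true.
  2. {x7, ¬x6, x4} — ¬x6 is true.
  3. {x1, x5, x7} — x1 is true.
  4. {¬x6, ¬x4, x8} — x8 is true.
  5. {x8, ¬x3, x13} — x8 is true.
  6. {¬x4, ¬x2, x13} — x13 is true.
  7. {¬x9, x5, x12} — x12 is true.
  8. {¬x3, ¬x11, x6} — ¬x3 is true.
  9. {x6, ¬x10, x5} — x5 is true.
  10. {¬x4, ¬x1, x7} — x7 is true.
  11. {x5, ¬x6, ¬x11} — x5 is true.
  12. {x4, ¬x3, ¬x9} — x4 is true.
  13. {¬x13, ¬x2, ¬x5} — ¬x2 is true.
  14. {¬x5, x7, x6} — x7 is true.
  15. {x4, x6, ¬x13} — x4 is true.
  16. {x5, x9, ¬x3} — x9 is true.
  17. {x13, ¬x4, x1} — x1 is true.
  18. {x5, x2, x7} — x5 is true.
  19. {¬x7, x12, x8} — x8 is true.
  20. {x2, x1, ¬x5} — x1 is true.
  21. {¬x8, x1, ¬x3} — x1 is true.
  22. {x5, ¬x2, ¬x13} — x5 is true.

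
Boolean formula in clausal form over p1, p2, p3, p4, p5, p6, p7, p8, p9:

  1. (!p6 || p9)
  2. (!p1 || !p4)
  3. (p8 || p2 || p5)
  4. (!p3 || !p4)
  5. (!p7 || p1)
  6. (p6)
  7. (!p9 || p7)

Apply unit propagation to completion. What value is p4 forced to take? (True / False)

False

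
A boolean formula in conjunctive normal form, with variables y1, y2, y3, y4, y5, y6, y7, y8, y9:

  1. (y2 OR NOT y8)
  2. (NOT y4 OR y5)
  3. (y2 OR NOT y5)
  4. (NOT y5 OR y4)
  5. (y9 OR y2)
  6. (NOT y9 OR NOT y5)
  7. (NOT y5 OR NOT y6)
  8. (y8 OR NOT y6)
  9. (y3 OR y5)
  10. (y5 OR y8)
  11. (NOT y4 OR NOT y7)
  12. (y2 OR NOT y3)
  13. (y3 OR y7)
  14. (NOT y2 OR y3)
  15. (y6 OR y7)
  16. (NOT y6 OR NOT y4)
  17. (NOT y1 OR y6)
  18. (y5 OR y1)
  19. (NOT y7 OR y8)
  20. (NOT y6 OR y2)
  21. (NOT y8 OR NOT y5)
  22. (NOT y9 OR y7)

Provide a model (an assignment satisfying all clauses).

Try y1 = True.
  then y6 is forced to True.
  then y5 is forced to False.
  then y4 is forced to False.
  then y8 is forced to True.
  then y2 is forced to True.
  then y3 is forced to True.
The remaining clauses are satisfied by y7 = True, y9 = False.

y1=T, y2=T, y3=T, y4=F, y5=F, y6=T, y7=T, y8=T, y9=F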